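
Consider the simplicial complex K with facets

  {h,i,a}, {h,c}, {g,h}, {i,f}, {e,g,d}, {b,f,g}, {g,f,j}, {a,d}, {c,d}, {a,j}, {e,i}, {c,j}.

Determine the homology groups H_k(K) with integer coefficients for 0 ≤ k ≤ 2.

H_0 ≅ Z,  H_1 ≅ Z^6,  H_2 = 0.

Order the vertices as a < b < c < d < e < f < g < h < i < j. Listing each simplex with vertices in this order, K has dimension 2 with simplices:

  0-simplices (10): a, b, c, d, e, f, g, h, i, j
  1-simplices (19): ad, ah, ai, aj, bf, bg, cd, ch, cj, de, dg, eg, ei, fg, fi, fj, gh, gj, hi
  2-simplices (4): ahi, bfg, deg, fgj

giving chain groups C_0 ≅ Z^10, C_1 ≅ Z^19, C_2 ≅ Z^4.

∂_1: C_1 → C_0 maps an edge to its endpoints' difference, ∂[p,q] = q − p. For instance
  ∂gj = j − g.
The resulting 10×19 matrix has rank 9, and its Smith normal form has invariant factors (1,1,1,1,1,1,1,1,1).

∂_2: C_2 → C_1 maps a triangle to the signed sum of its edges. For instance
  ∂ahi = hi − ai + ah,
  ∂bfg = fg − bg + bf.
The resulting 19×4 matrix has rank 4, and its Smith normal form has invariant factors (1,1,1,1).

Now H_k = ker ∂_k / im ∂_{k+1}, so:

  H_0: rank C_0 − rank ∂_1 = 10 − 9 = 1, and the invariant factors of ∂_1 are all 1, so H_0 = Z.
  H_1: rank ker ∂_1 − rank ∂_2 = (19 − 9) − 4 = 6, and the invariant factors of ∂_2 are all 1, so H_1 = Z^6.
  H_2: rank ker ∂_2 − rank ∂_3 = (4 − 4) − 0 = 0, and there is no ∂_3, so H_2 = 0.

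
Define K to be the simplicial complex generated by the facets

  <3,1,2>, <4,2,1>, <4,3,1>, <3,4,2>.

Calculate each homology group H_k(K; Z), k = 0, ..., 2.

Take the total order 1 < 2 < 3 < 4 on the vertex set. Then K (dimension 2) consists of the simplices:

  0-simplices (4): [1], [2], [3], [4]
  1-simplices (6): [1,2], [1,3], [1,4], [2,3], [2,4], [3,4]
  2-simplices (4): [1,2,3], [1,2,4], [1,3,4], [2,3,4]

giving chain groups C_0 ≅ Z^4, C_1 ≅ Z^6, C_2 ≅ Z^4.

∂_1: C_1 → C_0 sends each edge [p,q] (with p < q) to q − p.
The 4×6 boundary matrix has rank 3 and Smith normal form diag(1,1,1).

Boundary ∂_2: C_2 → C_1 maps a triangle to the signed sum of its edges. For instance
  ∂[2,3,4] = [3,4] − [2,4] + [2,3],
  ∂[1,3,4] = [3,4] − [1,4] + [1,3].
The resulting 6×4 matrix has rank 3, and its Smith normal form has invariant factors (1,1,1).

Reading off H_k = ker ∂_k / im ∂_{k+1}:

  H_0: rank C_0 − rank ∂_1 = 4 − 3 = 1, and the invariant factors of ∂_1 are all 1, so H_0 ≅ Z.
  H_1: rank ker ∂_1 − rank ∂_2 = (6 − 3) − 3 = 0, and the invariant factors of ∂_2 are all 1, so H_1 ≅ 0.
  H_2: rank ker ∂_2 − rank ∂_3 = (4 − 3) − 0 = 1, and there is no ∂_3, so H_2 ≅ Z.

As a check, the Euler characteristic is 4 − 6 + 4 = 2, which agrees with 1 − 0 + 1 = 2.

H_0 = Z,  H_1 = 0,  H_2 = Z.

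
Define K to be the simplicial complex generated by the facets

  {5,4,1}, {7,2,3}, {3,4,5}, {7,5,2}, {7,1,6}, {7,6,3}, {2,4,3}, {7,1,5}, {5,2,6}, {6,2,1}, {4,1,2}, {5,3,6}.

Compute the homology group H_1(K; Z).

H_1 = Z/2.

We work with the vertex ordering 1 < 2 < 3 < 4 < 5 < 6 < 7. The simplices of K, each written with vertices in increasing order, are:

  0-simplices (7): [1], [2], [3], [4], [5], [6], [7]
  1-simplices (18): [1,2], [1,4], [1,5], [1,6], [1,7], [2,3], [2,4], [2,5], [2,6], [2,7], [3,4], [3,5], [3,6], [3,7], [4,5], [5,6], [5,7], [6,7]
  2-simplices (12): [1,2,4], [1,2,6], [1,4,5], [1,5,7], [1,6,7], [2,3,4], [2,3,7], [2,5,6], [2,5,7], [3,4,5], [3,5,6], [3,6,7]

Hence C_0 ≅ Z^7, C_1 ≅ Z^18, C_2 ≅ Z^12.

Boundary ∂_1: C_1 → C_0 sends each edge [p,q] (with p < q) to q − p. For instance
  ∂[3,4] = [4] − [3].
As a 7×18 matrix over Z this has rank 6, with invariant factors (1,1,1,1,1,1).

The boundary map ∂_2: C_2 → C_1 maps a triangle to the signed sum of its edges. For instance
  ∂[1,6,7] = [6,7] − [1,7] + [1,6],
  ∂[1,2,6] = [2,6] − [1,6] + [1,2].
The 18×12 boundary matrix has rank 12 and Smith normal form diag(1,1,1,1,1,1,1,1,1,1,1,2).

Computing H_k = (kernel of ∂_k) / (image of ∂_{k+1}):

  H_1: rank ker ∂_1 − rank ∂_2 = (18 − 6) − 12 = 0, and ∂_2 has invariant factor 2 > 1, so H_1 = Z/2.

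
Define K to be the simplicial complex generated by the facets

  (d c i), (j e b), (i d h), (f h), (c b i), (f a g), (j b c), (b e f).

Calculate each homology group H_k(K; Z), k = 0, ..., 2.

Take the total order a < b < c < d < e < f < g < h < i < j on the vertex set. Then K (dimension 2) consists of the simplices:

  0-simplices (10): a, b, c, d, e, f, g, h, i, j
  1-simplices (17): af, ag, bc, be, bf, bi, bj, cd, ci, cj, dh, di, ef, ej, fg, fh, hi
  2-simplices (7): afg, bci, bcj, bef, bej, cdi, dhi

Hence C_0 ≅ Z^10, C_1 ≅ Z^17, C_2 ≅ Z^7.

∂_1: C_1 → C_0 is given by ∂[p,q] = [q] − [p]. For instance
  ∂hi = i − h.
The resulting 10×17 matrix has rank 9, and its Smith normal form has invariant factors (1,1,1,1,1,1,1,1,1).

Boundary ∂_2: C_2 → C_1 sends each 2-simplex [p,q,r] to [q,r] − [p,r] + [p,q]. For instance
  ∂dhi = hi − di + dh,
  ∂bci = ci − bi + bc.
This gives a 17×7 integer matrix of rank 7; reducing to Smith normal form yields diagonal entries (1,1,1,1,1,1,1).

Computing H_k = (kernel of ∂_k) / (image of ∂_{k+1}):

  H_0: rank C_0 − rank ∂_1 = 10 − 9 = 1, and the invariant factors of ∂_1 are all 1, so H_0 ≅ Z.
  H_1: rank ker ∂_1 − rank ∂_2 = (17 − 9) − 7 = 1, and the invariant factors of ∂_2 are all 1, so H_1 ≅ Z.
  H_2: rank ker ∂_2 − rank ∂_3 = (7 − 7) − 0 = 0, and there is no ∂_3, so H_2 ≅ 0.

As a check, the Euler characteristic is 10 − 17 + 7 = 0, which agrees with 1 − 1 + 0 = 0.

H_0 = Z,  H_1 = Z,  H_2 = 0.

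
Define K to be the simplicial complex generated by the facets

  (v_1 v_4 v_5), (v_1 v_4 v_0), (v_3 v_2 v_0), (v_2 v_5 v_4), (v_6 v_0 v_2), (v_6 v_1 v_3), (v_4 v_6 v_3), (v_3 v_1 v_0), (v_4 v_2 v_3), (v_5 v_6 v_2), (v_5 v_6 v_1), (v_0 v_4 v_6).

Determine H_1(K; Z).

K has 7 vertices, 18 edges, 12 triangles.
rank ∂_1 = 6, rank ∂_2 = 12 ⇒ b_1 = 18 − 6 − 12 = 0; ∂_2 has invariant factor(s) [2] giving torsion. So H_1 = Z/2.

H_1 = Z/2.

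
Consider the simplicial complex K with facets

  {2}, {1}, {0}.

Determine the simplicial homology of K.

H_0 = Z^3.

We work with the vertex ordering 0 < 1 < 2. The simplices of K, each written with vertices in increasing order, are:

  0-simplices (3): [0], [1], [2]

Hence C_0 ≅ Z^3.

Computing H_k = (kernel of ∂_k) / (image of ∂_{k+1}):

  H_0: rank C_0 − rank ∂_1 = 3 − 0 = 3, and there is no ∂_1, so H_0 ≅ Z^3.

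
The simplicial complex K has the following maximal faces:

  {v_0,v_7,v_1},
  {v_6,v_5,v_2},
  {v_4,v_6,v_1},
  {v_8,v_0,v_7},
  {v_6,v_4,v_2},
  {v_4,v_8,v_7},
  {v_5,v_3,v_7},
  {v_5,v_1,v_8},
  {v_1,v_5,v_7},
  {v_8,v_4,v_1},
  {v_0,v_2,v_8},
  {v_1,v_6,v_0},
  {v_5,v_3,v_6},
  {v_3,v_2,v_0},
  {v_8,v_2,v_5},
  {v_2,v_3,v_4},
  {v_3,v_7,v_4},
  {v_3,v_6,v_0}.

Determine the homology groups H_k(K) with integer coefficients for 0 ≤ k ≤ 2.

H_0 ≅ Z,  H_1 ≅ Z ⊕ Z_2,  H_2 = 0.

Fix the vertex order v_0 < v_1 < v_2 < v_3 < v_4 < v_5 < v_6 < v_7 < v_8 and write every simplex with vertices in increasing order. Then dim K = 2 and the simplices of K are:

  0-simplices (9): [v_0], [v_1], [v_2], [v_3], [v_4], [v_5], [v_6], [v_7], [v_8]
  1-simplices (27): (27 of them)
  2-simplices (18): (18 of them)

so the chain groups are C_0 ≅ Z^9, C_1 ≅ Z^27, C_2 ≅ Z^18.

Boundary ∂_1: C_1 → C_0 sends each edge [p,q] (with p < q) to q − p. For instance
  ∂[v_3,v_4] = [v_4] − [v_3].
The resulting 9×27 matrix has rank 8, and its Smith normal form has invariant factors (1,1,1,1,1,1,1,1).

The boundary map ∂_2: C_2 → C_1 sends each 2-simplex [p,q,r] to [q,r] − [p,r] + [p,q]. For instance
  ∂[v_0,v_3,v_6] = [v_3,v_6] − [v_0,v_6] + [v_0,v_3],
  ∂[v_2,v_5,v_8] = [v_5,v_8] − [v_2,v_8] + [v_2,v_5].
The 27×18 boundary matrix has rank 18 and Smith normal form diag(1,1,1,1,1,1,1,1,1,1,1,1,1,1,1,1,1,2).

Computing H_k = (kernel of ∂_k) / (image of ∂_{k+1}):

  H_0: rank C_0 − rank ∂_1 = 9 − 8 = 1, and the invariant factors of ∂_1 are all 1, so H_0 ≅ Z.
  H_1: rank ker ∂_1 − rank ∂_2 = (27 − 8) − 18 = 1, and ∂_2 has invariant factor 2 > 1, so H_1 ≅ Z ⊕ Z_2.
  H_2: rank ker ∂_2 − rank ∂_3 = (18 − 18) − 0 = 0, and there is no ∂_3, so H_2 ≅ 0.

As a check, the Euler characteristic is 9 − 27 + 18 = 0, which agrees with 1 − 1 + 0 = 0.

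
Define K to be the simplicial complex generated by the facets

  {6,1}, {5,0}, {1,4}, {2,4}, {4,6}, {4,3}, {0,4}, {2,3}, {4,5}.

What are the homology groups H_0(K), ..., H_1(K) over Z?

H_0 = Z,  H_1 = Z^3.

K has 7 vertices, 9 edges.
rank ∂_0 = 0, rank ∂_1 = 6 ⇒ b_0 = 7 − 0 − 6 = 1; all invariant factors of ∂_1 are 1 so no torsion. So H_0 ≅ Z.
rank ∂_1 = 6, rank ∂_2 = 0 ⇒ b_1 = 9 − 6 − 0 = 3. So H_1 ≅ Z^3.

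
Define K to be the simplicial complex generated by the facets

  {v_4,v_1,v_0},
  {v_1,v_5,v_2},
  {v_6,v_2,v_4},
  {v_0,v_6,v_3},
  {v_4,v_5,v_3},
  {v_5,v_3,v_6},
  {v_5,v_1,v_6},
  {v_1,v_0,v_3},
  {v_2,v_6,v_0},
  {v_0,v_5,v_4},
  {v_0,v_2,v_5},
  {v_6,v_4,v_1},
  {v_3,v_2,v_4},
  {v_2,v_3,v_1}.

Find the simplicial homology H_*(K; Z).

H_0 ≅ Z,  H_1 ≅ Z^2,  H_2 ≅ Z.

Fix the vertex order v_0 < v_1 < v_2 < v_3 < v_4 < v_5 < v_6 and write every simplex with vertices in increasing order. Then dim K = 2 and the simplices of K are:

  0-simplices (7): [v_0], [v_1], [v_2], [v_3], [v_4], [v_5], [v_6]
  1-simplices (21): (21 of them)
  2-simplices (14): (14 of them)

so the chain groups are C_0 ≅ Z^7, C_1 ≅ Z^21, C_2 ≅ Z^14.

Boundary ∂_1: C_1 → C_0 maps an edge to its endpoints' difference, ∂[p,q] = q − p.
The resulting 7×21 matrix has rank 6, and its Smith normal form has invariant factors (1,1,1,1,1,1).

Boundary ∂_2: C_2 → C_1 maps a triangle to the signed sum of its edges. For instance
  ∂[v_1,v_2,v_3] = [v_2,v_3] − [v_1,v_3] + [v_1,v_2],
  ∂[v_1,v_5,v_6] = [v_5,v_6] − [v_1,v_6] + [v_1,v_5].
The resulting 21×14 matrix has rank 13, and its Smith normal form has invariant factors (1,1,1,1,1,1,1,1,1,1,1,1,1).

Computing H_k = (kernel of ∂_k) / (image of ∂_{k+1}):

  H_0: rank C_0 − rank ∂_1 = 7 − 6 = 1, and the invariant factors of ∂_1 are all 1, so H_0 = Z.
  H_1: rank ker ∂_1 − rank ∂_2 = (21 − 6) − 13 = 2, and the invariant factors of ∂_2 are all 1, so H_1 = Z^2.
  H_2: rank ker ∂_2 − rank ∂_3 = (14 − 13) − 0 = 1, and there is no ∂_3, so H_2 = Z.

As a check, the Euler characteristic is 7 − 21 + 14 = 0, which agrees with 1 − 2 + 1 = 0.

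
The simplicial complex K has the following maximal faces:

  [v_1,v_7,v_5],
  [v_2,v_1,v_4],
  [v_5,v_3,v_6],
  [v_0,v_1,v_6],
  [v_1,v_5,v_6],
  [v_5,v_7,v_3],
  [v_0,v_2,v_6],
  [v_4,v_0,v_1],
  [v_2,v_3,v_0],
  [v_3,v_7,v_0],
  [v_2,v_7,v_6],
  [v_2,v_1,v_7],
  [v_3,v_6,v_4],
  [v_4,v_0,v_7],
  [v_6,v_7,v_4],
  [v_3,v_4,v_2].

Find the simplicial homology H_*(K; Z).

H_0 ≅ Z,  H_1 ≅ Z^2,  H_2 ≅ Z.

Take the total order v_0 < v_1 < v_2 < v_3 < v_4 < v_5 < v_6 < v_7 on the vertex set. Then K (dimension 2) consists of the simplices:

  0-simplices (8): [v_0], [v_1], [v_2], [v_3], [v_4], [v_5], [v_6], [v_7]
  1-simplices (24): (24 of them)
  2-simplices (16): (16 of them)

giving chain groups C_0 ≅ Z^8, C_1 ≅ Z^24, C_2 ≅ Z^16.

∂_1: C_1 → C_0 maps an edge to its endpoints' difference, ∂[p,q] = q − p. For instance
  ∂[v_0,v_2] = [v_2] − [v_0].
As a 8×24 matrix over Z this has rank 7, with invariant factors (1,1,1,1,1,1,1).

Boundary ∂_2: C_2 → C_1 sends each 2-simplex [p,q,r] to [q,r] − [p,r] + [p,q]. For instance
  ∂[v_1,v_5,v_7] = [v_5,v_7] − [v_1,v_7] + [v_1,v_5],
  ∂[v_0,v_1,v_6] = [v_1,v_6] − [v_0,v_6] + [v_0,v_1].
The 24×16 boundary matrix has rank 15 and Smith normal form diag(1,1,1,1,1,1,1,1,1,1,1,1,1,1,1).

Now H_k = ker ∂_k / im ∂_{k+1}, so:

  H_0: rank C_0 − rank ∂_1 = 8 − 7 = 1, and the invariant factors of ∂_1 are all 1, so H_0 = Z.
  H_1: rank ker ∂_1 − rank ∂_2 = (24 − 7) − 15 = 2, and the invariant factors of ∂_2 are all 1, so H_1 = Z^2.
  H_2: rank ker ∂_2 − rank ∂_3 = (16 − 15) − 0 = 1, and there is no ∂_3, so H_2 = Z.

(K is a triangulation of the torus T^2.)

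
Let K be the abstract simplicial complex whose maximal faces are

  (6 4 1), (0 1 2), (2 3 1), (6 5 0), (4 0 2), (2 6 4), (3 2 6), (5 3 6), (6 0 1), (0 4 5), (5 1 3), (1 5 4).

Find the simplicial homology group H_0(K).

H_0 ≅ Z.

Fix the vertex order 0 < 1 < 2 < 3 < 4 < 5 < 6 and write every simplex with vertices in increasing order. Then dim K = 2 and the simplices of K are:

  0-simplices (7): [0], [1], [2], [3], [4], [5], [6]
  1-simplices (18): [0,1], [0,2], [0,4], [0,5], [0,6], [1,2], [1,3], [1,4], [1,5], [1,6], [2,3], [2,4], [2,6], [3,5], [3,6], [4,5], [4,6], [5,6]
  2-simplices (12): [0,1,2], [0,1,6], [0,2,4], [0,4,5], [0,5,6], [1,2,3], [1,3,5], [1,4,5], [1,4,6], [2,3,6], [2,4,6], [3,5,6]

Hence C_0 ≅ Z^7, C_1 ≅ Z^18, C_2 ≅ Z^12.

The boundary map ∂_1: C_1 → C_0 is given by ∂[p,q] = [q] − [p].
The 7×18 boundary matrix has rank 6 and Smith normal form diag(1,1,1,1,1,1).

∂_2: C_2 → C_1 acts by ∂[p,q,r] = [q,r] − [p,r] + [p,q]. For instance
  ∂[1,4,5] = [4,5] − [1,5] + [1,4],
  ∂[0,5,6] = [5,6] − [0,6] + [0,5].
The 18×12 boundary matrix has rank 12 and Smith normal form diag(1,1,1,1,1,1,1,1,1,1,1,2).

From H_k ≅ ker(∂_k) / im(∂_{k+1}) we obtain:

  H_0: rank C_0 − rank ∂_1 = 7 − 6 = 1, and the invariant factors of ∂_1 are all 1, so H_0 ≅ Z.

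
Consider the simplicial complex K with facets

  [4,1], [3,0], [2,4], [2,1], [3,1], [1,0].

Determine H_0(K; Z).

K has 5 vertices, 6 edges.
rank ∂_0 = 0, rank ∂_1 = 4 ⇒ b_0 = 5 − 0 − 4 = 1; all invariant factors of ∂_1 are 1 so no torsion. So H_0 ≅ Z.

H_0 ≅ Z.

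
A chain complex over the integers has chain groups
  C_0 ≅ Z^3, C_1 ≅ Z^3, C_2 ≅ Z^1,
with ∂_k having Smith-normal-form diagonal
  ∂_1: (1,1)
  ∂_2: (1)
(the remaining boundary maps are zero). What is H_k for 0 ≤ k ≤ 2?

H_0 ≅ Z,  H_1 = 0,  H_2 = 0.

H_0: b_0 = 3 − 0 − 2 = 1; torsion from ∂_1 factors > 1: none. So H_0 ≅ Z.
H_1: b_1 = 3 − 2 − 1 = 0; torsion from ∂_2 factors > 1: none. So H_1 ≅ 0.
H_2: b_2 = 1 − 1 − 0 = 0; torsion from ∂_3 factors > 1: none. So H_2 ≅ 0.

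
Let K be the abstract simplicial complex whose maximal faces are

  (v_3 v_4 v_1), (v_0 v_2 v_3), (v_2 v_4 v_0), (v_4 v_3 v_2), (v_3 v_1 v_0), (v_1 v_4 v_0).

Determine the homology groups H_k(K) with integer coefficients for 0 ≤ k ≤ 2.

H_0 = Z,  H_1 = 0,  H_2 = Z.

K has 5 vertices, 9 edges, 6 triangles.
rank ∂_0 = 0, rank ∂_1 = 4 ⇒ b_0 = 5 − 0 − 4 = 1; all invariant factors of ∂_1 are 1 so no torsion. So H_0 ≅ Z.
rank ∂_1 = 4, rank ∂_2 = 5 ⇒ b_1 = 9 − 4 − 5 = 0; all invariant factors of ∂_2 are 1 so no torsion. So H_1 ≅ 0.
rank ∂_2 = 5, rank ∂_3 = 0 ⇒ b_2 = 6 − 5 − 0 = 1. So H_2 ≅ Z.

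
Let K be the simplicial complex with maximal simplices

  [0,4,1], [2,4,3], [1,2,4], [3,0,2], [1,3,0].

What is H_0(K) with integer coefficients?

H_0 ≅ Z.

Order the vertices as 0 < 1 < 2 < 3 < 4. Listing each simplex with vertices in this order, K has dimension 2 with simplices:

  0-simplices (5): [0], [1], [2], [3], [4]
  1-simplices (10): [0,1], [0,2], [0,3], [0,4], [1,2], [1,3], [1,4], [2,3], [2,4], [3,4]
  2-simplices (5): [0,1,3], [0,1,4], [0,2,3], [1,2,4], [2,3,4]

Hence C_0 ≅ Z^5, C_1 ≅ Z^10, C_2 ≅ Z^5.

The boundary map ∂_1: C_1 → C_0 is given by ∂[p,q] = [q] − [p]. For instance
  ∂[0,4] = [4] − [0].
The 5×10 boundary matrix has rank 4 and Smith normal form diag(1,1,1,1).

∂_2: C_2 → C_1 sends each 2-simplex [p,q,r] to [q,r] − [p,r] + [p,q]. For instance
  ∂[2,3,4] = [3,4] − [2,4] + [2,3],
  ∂[0,2,3] = [2,3] − [0,3] + [0,2].
This gives a 10×5 integer matrix of rank 5; reducing to Smith normal form yields diagonal entries (1,1,1,1,1).

Computing H_k = (kernel of ∂_k) / (image of ∂_{k+1}):

  H_0: rank C_0 − rank ∂_1 = 5 − 4 = 1, and the invariant factors of ∂_1 are all 1, so H_0 = Z.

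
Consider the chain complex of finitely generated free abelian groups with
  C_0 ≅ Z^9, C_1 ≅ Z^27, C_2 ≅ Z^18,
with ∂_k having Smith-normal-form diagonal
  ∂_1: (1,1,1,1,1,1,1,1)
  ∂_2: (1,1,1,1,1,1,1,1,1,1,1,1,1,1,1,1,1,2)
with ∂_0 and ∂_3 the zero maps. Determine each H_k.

H_0: b_0 = 9 − 0 − 8 = 1; torsion from ∂_1 factors > 1: none. So H_0 ≅ Z.
H_1: b_1 = 27 − 8 − 18 = 1; torsion from ∂_2 factors > 1: [2]. So H_1 ≅ Z × Z/2.
H_2: b_2 = 18 − 18 − 0 = 0; torsion from ∂_3 factors > 1: none. So H_2 ≅ 0.

H_0 ≅ Z,  H_1 ≅ Z × Z/2,  H_2 = 0.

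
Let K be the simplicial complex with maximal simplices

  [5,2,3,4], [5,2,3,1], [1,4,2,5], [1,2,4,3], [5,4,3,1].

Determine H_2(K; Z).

Order the vertices as 1 < 2 < 3 < 4 < 5. Listing each simplex with vertices in this order, K has dimension 3 with simplices:

  0-simplices (5): [1], [2], [3], [4], [5]
  1-simplices (10): [1,2], [1,3], [1,4], [1,5], [2,3], [2,4], [2,5], [3,4], [3,5], [4,5]
  2-simplices (10): [1,2,3], [1,2,4], [1,2,5], [1,3,4], [1,3,5], [1,4,5], [2,3,4], [2,3,5], [2,4,5], [3,4,5]
  3-simplices (5): [1,2,3,4], [1,2,3,5], [1,2,4,5], [1,3,4,5], [2,3,4,5]

Hence C_0 ≅ Z^5, C_1 ≅ Z^10, C_2 ≅ Z^10, C_3 ≅ Z^5.

Boundary ∂_1: C_1 → C_0 is given by ∂[p,q] = [q] − [p].
The resulting 5×10 matrix has rank 4, and its Smith normal form has invariant factors (1,1,1,1).

The boundary map ∂_2: C_2 → C_1 maps a triangle to the signed sum of its edges. For instance
  ∂[1,4,5] = [4,5] − [1,5] + [1,4],
  ∂[2,3,5] = [3,5] − [2,5] + [2,3].
As a 10×10 matrix over Z this has rank 6, with invariant factors (1,1,1,1,1,1).

∂_3: C_3 → C_2 sends each 3-simplex σ to the alternating sum Σ_i (−1)^i (σ with its i-th vertex removed). For instance
  ∂[1,3,4,5] = [3,4,5] − [1,4,5] + [1,3,5] − [1,3,4],
  ∂[1,2,4,5] = [2,4,5] − [1,4,5] + [1,2,5] − [1,2,4].
The resulting 10×5 matrix has rank 4, and its Smith normal form has invariant factors (1,1,1,1).

Computing H_k = (kernel of ∂_k) / (image of ∂_{k+1}):

  H_2: rank ker ∂_2 − rank ∂_3 = (10 − 6) − 4 = 0, and the invariant factors of ∂_3 are all 1, so H_2 = 0.

H_2 = 0.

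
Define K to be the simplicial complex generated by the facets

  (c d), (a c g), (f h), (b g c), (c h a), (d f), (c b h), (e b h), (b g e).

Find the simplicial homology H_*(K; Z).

Fix the vertex order a < b < c < d < e < f < g < h and write every simplex with vertices in increasing order. Then dim K = 2 and the simplices of K are:

  0-simplices (8): a, b, c, d, e, f, g, h
  1-simplices (14): ac, ag, ah, bc, be, bg, bh, cd, cg, ch, df, eg, eh, fh
  2-simplices (6): acg, ach, bcg, bch, beg, beh

so the chain groups are C_0 ≅ Z^8, C_1 ≅ Z^14, C_2 ≅ Z^6.

Boundary ∂_1: C_1 → C_0 is given by ∂[p,q] = [q] − [p]. For instance
  ∂bh = h − b.
This gives a 8×14 integer matrix of rank 7; reducing to Smith normal form yields diagonal entries (1,1,1,1,1,1,1).

∂_2: C_2 → C_1 sends each 2-simplex [p,q,r] to [q,r] − [p,r] + [p,q]. For instance
  ∂acg = cg − ag + ac,
  ∂bch = ch − bh + bc.
The resulting 14×6 matrix has rank 6, and its Smith normal form has invariant factors (1,1,1,1,1,1).

Reading off H_k = ker ∂_k / im ∂_{k+1}:

  H_0: rank C_0 − rank ∂_1 = 8 − 7 = 1, and the invariant factors of ∂_1 are all 1, so H_0 ≅ Z.
  H_1: rank ker ∂_1 − rank ∂_2 = (14 − 7) − 6 = 1, and the invariant factors of ∂_2 are all 1, so H_1 ≅ Z.
  H_2: rank ker ∂_2 − rank ∂_3 = (6 − 6) − 0 = 0, and there is no ∂_3, so H_2 ≅ 0.

As a check, the Euler characteristic is 8 − 14 + 6 = 0, which agrees with 1 − 1 + 0 = 0.

H_0 ≅ Z,  H_1 ≅ Z,  H_2 = 0.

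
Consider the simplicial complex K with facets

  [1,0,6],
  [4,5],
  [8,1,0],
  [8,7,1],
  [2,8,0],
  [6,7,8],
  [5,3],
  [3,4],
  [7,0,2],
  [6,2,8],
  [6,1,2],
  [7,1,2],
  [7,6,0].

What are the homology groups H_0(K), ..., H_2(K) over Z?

Order the vertices as 0 < 1 < 2 < 3 < 4 < 5 < 6 < 7 < 8. Listing each simplex with vertices in this order, K has dimension 2 with simplices:

  0-simplices (9): [0], [1], [2], [3], [4], [5], [6], [7], [8]
  1-simplices (18): [0,1], [0,2], [0,6], [0,7], [0,8], [1,2], [1,6], [1,7], [1,8], [2,6], [2,7], [2,8], [3,4], [3,5], [4,5], [6,7], [6,8], [7,8]
  2-simplices (10): [0,1,6], [0,1,8], [0,2,7], [0,2,8], [0,6,7], [1,2,6], [1,2,7], [1,7,8], [2,6,8], [6,7,8]

giving chain groups C_0 ≅ Z^9, C_1 ≅ Z^18, C_2 ≅ Z^10.

Boundary ∂_1: C_1 → C_0 is given by ∂[p,q] = [q] − [p].
The 9×18 boundary matrix has rank 7 and Smith normal form diag(1,1,1,1,1,1,1).

The boundary map ∂_2: C_2 → C_1 acts by ∂[p,q,r] = [q,r] − [p,r] + [p,q]. For instance
  ∂[6,7,8] = [7,8] − [6,8] + [6,7],
  ∂[1,2,6] = [2,6] − [1,6] + [1,2].
The resulting 18×10 matrix has rank 10, and its Smith normal form has invariant factors (1,1,1,1,1,1,1,1,1,2).

Computing H_k = (kernel of ∂_k) / (image of ∂_{k+1}):

  H_0: rank C_0 − rank ∂_1 = 9 − 7 = 2, and the invariant factors of ∂_1 are all 1, so H_0 ≅ Z^2.
  H_1: rank ker ∂_1 − rank ∂_2 = (18 − 7) − 10 = 1, and ∂_2 has invariant factor 2 > 1, so H_1 ≅ Z ⊕ Z/2Z.
  H_2: rank ker ∂_2 − rank ∂_3 = (10 − 10) − 0 = 0, and there is no ∂_3, so H_2 ≅ 0.

As a check, the Euler characteristic is 9 − 18 + 10 = 1, which agrees with 2 − 1 + 0 = 1.

H_0 = Z^2,  H_1 = Z ⊕ Z/2Z,  H_2 = 0.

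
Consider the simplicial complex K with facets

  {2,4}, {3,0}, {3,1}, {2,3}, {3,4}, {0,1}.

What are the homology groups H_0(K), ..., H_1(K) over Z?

K has 5 vertices, 6 edges.
rank ∂_0 = 0, rank ∂_1 = 4 ⇒ b_0 = 5 − 0 − 4 = 1; all invariant factors of ∂_1 are 1 so no torsion. So H_0 ≅ Z.
rank ∂_1 = 4, rank ∂_2 = 0 ⇒ b_1 = 6 − 4 − 0 = 2. So H_1 ≅ Z^2.

H_0 = Z,  H_1 = Z^2.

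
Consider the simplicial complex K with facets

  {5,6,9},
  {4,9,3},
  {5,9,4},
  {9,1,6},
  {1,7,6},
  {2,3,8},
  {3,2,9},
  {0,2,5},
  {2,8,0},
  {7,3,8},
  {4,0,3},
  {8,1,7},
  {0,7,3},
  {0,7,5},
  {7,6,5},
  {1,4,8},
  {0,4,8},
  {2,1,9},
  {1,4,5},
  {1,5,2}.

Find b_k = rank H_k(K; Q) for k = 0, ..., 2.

We work with the vertex ordering 0 < 1 < 2 < 3 < 4 < 5 < 6 < 7 < 8 < 9. The simplices of K, each written with vertices in increasing order, are:

  0-simplices (10): [0], [1], [2], [3], [4], [5], [6], [7], [8], [9]
  1-simplices (30): (30 of them)
  2-simplices (20): (20 of them)

giving chain groups C_0 ≅ Z^10, C_1 ≅ Z^30, C_2 ≅ Z^20.

Boundary ∂_1: C_1 → C_0 maps an edge to its endpoints' difference, ∂[p,q] = q − p. For instance
  ∂[2,8] = [8] − [2].
As a 10×30 matrix over Z this has rank 9, with invariant factors (1,1,1,1,1,1,1,1,1).

Boundary ∂_2: C_2 → C_1 maps a triangle to the signed sum of its edges. For instance
  ∂[0,4,8] = [4,8] − [0,8] + [0,4],
  ∂[1,4,8] = [4,8] − [1,8] + [1,4].
The 30×20 boundary matrix has rank 20 and Smith normal form diag(1,1,1,1,1,1,1,1,1,1,1,1,1,1,1,1,1,1,1,2).

From H_k ≅ ker(∂_k) / im(∂_{k+1}) we obtain:

  H_0: rank C_0 − rank ∂_1 = 10 − 9 = 1, and the invariant factors of ∂_1 are all 1, so H_0 = Z.
  H_1: rank ker ∂_1 − rank ∂_2 = (30 − 9) − 20 = 1, and ∂_2 has invariant factor 2 > 1, so H_1 = Z ⊕ Z/2Z.
  H_2: rank ker ∂_2 − rank ∂_3 = (20 − 20) − 0 = 0, and there is no ∂_3, so H_2 = 0.

Hence the Betti numbers are b_0 = 1, b_1 = 1, b_2 = 0.

b_0 = 1, b_1 = 1, b_2 = 0.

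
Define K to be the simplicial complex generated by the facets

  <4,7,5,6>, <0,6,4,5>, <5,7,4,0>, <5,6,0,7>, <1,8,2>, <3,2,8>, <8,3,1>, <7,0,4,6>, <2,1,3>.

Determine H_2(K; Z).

Order the vertices as 0 < 1 < 2 < 3 < 4 < 5 < 6 < 7 < 8. Listing each simplex with vertices in this order, K has dimension 3 with simplices:

  0-simplices (9): [0], [1], [2], [3], [4], [5], [6], [7], [8]
  1-simplices (16): [0,4], [0,5], [0,6], [0,7], [1,2], [1,3], [1,8], [2,3], [2,8], [3,8], [4,5], [4,6], [4,7], [5,6], [5,7], [6,7]
  2-simplices (14): [0,4,5], [0,4,6], [0,4,7], [0,5,6], [0,5,7], [0,6,7], [1,2,3], [1,2,8], [1,3,8], [2,3,8], [4,5,6], [4,5,7], [4,6,7], [5,6,7]
  3-simplices (5): [0,4,5,6], [0,4,5,7], [0,4,6,7], [0,5,6,7], [4,5,6,7]

giving chain groups C_0 ≅ Z^9, C_1 ≅ Z^16, C_2 ≅ Z^14, C_3 ≅ Z^5.

Boundary ∂_1: C_1 → C_0 sends each edge [p,q] (with p < q) to q − p. For instance
  ∂[0,6] = [6] − [0].
This gives a 9×16 integer matrix of rank 7; reducing to Smith normal form yields diagonal entries (1,1,1,1,1,1,1).

Boundary ∂_2: C_2 → C_1 sends each 2-simplex [p,q,r] to [q,r] − [p,r] + [p,q]. For instance
  ∂[1,3,8] = [3,8] − [1,8] + [1,3],
  ∂[2,3,8] = [3,8] − [2,8] + [2,3].
As a 16×14 matrix over Z this has rank 9, with invariant factors (1,1,1,1,1,1,1,1,1).

∂_3: C_3 → C_2 sends each 3-simplex σ to the alternating sum Σ_i (−1)^i (σ with its i-th vertex removed). For instance
  ∂[0,5,6,7] = [5,6,7] − [0,6,7] + [0,5,7] − [0,5,6],
  ∂[4,5,6,7] = [5,6,7] − [4,6,7] + [4,5,7] − [4,5,6].
The 14×5 boundary matrix has rank 4 and Smith normal form diag(1,1,1,1).

Computing H_k = (kernel of ∂_k) / (image of ∂_{k+1}):

  H_2: rank ker ∂_2 − rank ∂_3 = (14 − 9) − 4 = 1, and the invariant factors of ∂_3 are all 1, so H_2 = Z.

H_2 ≅ Z.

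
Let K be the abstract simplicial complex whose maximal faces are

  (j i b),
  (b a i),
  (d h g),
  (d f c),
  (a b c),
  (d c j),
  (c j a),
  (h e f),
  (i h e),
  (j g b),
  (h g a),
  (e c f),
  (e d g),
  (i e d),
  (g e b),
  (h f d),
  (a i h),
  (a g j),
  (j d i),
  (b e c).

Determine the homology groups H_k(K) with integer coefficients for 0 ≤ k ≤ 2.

We work with the vertex ordering a < b < c < d < e < f < g < h < i < j. The simplices of K, each written with vertices in increasing order, are:

  0-simplices (10): a, b, c, d, e, f, g, h, i, j
  1-simplices (30): ab, ac, ag, ah, ai, aj, bc, be, bg, bi, bj, cd, ce, cf, cj, de, df, dg, dh, di, dj, ef, eg, eh, ei, fh, gh, gj, hi, ij
  2-simplices (20): abc, abi, acj, agh, agj, ahi, bce, beg, bgj, bij, cdf, cdj, cef, deg, dei, dfh, dgh, dij, efh, ehi

Hence C_0 ≅ Z^10, C_1 ≅ Z^30, C_2 ≅ Z^20.

The boundary map ∂_1: C_1 → C_0 sends each edge [p,q] (with p < q) to q − p.
As a 10×30 matrix over Z this has rank 9, with invariant factors (1,1,1,1,1,1,1,1,1).

∂_2: C_2 → C_1 sends each 2-simplex [p,q,r] to [q,r] − [p,r] + [p,q]. For instance
  ∂ahi = hi − ai + ah,
  ∂efh = fh − eh + ef.
The 30×20 boundary matrix has rank 20 and Smith normal form diag(1,1,1,1,1,1,1,1,1,1,1,1,1,1,1,1,1,1,1,2).

Now H_k = ker ∂_k / im ∂_{k+1}, so:

  H_0: rank C_0 − rank ∂_1 = 10 − 9 = 1, and the invariant factors of ∂_1 are all 1, so H_0 ≅ Z.
  H_1: rank ker ∂_1 − rank ∂_2 = (30 − 9) − 20 = 1, and ∂_2 has invariant factor 2 > 1, so H_1 ≅ Z ⊕ Z/2.
  H_2: rank ker ∂_2 − rank ∂_3 = (20 − 20) − 0 = 0, and there is no ∂_3, so H_2 ≅ 0.

As a check, the Euler characteristic is 10 − 30 + 20 = 0, which agrees with 1 − 1 + 0 = 0.
(K is a triangulation of the Klein bottle.)

H_0 ≅ Z,  H_1 ≅ Z ⊕ Z/2,  H_2 = 0.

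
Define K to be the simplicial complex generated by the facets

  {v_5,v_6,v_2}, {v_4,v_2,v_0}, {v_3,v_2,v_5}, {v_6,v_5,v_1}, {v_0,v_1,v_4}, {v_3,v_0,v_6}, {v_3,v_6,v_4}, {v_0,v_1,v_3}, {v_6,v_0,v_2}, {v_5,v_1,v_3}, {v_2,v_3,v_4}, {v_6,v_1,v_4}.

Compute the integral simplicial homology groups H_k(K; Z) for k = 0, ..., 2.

Order the vertices as v_0 < v_1 < v_2 < v_3 < v_4 < v_5 < v_6. Listing each simplex with vertices in this order, K has dimension 2 with simplices:

  0-simplices (7): [v_0], [v_1], [v_2], [v_3], [v_4], [v_5], [v_6]
  1-simplices (18): (18 of them)
  2-simplices (12): (12 of them)

giving chain groups C_0 ≅ Z^7, C_1 ≅ Z^18, C_2 ≅ Z^12.

Boundary ∂_1: C_1 → C_0 sends each edge [p,q] (with p < q) to q − p.
The resulting 7×18 matrix has rank 6, and its Smith normal form has invariant factors (1,1,1,1,1,1).

Boundary ∂_2: C_2 → C_1 maps a triangle to the signed sum of its edges. For instance
  ∂[v_1,v_5,v_6] = [v_5,v_6] − [v_1,v_6] + [v_1,v_5],
  ∂[v_1,v_3,v_5] = [v_3,v_5] − [v_1,v_5] + [v_1,v_3].
The 18×12 boundary matrix has rank 12 and Smith normal form diag(1,1,1,1,1,1,1,1,1,1,1,2).

From H_k ≅ ker(∂_k) / im(∂_{k+1}) we obtain:

  H_0: rank C_0 − rank ∂_1 = 7 − 6 = 1, and the invariant factors of ∂_1 are all 1, so H_0 ≅ Z.
  H_1: rank ker ∂_1 − rank ∂_2 = (18 − 6) − 12 = 0, and ∂_2 has invariant factor 2 > 1, so H_1 ≅ Z/2.
  H_2: rank ker ∂_2 − rank ∂_3 = (12 − 12) − 0 = 0, and there is no ∂_3, so H_2 ≅ 0.

H_0 ≅ Z,  H_1 ≅ Z/2,  H_2 = 0.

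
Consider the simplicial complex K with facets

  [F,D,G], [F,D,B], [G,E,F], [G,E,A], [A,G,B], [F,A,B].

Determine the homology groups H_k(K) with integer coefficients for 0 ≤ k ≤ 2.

H_0 = Z,  H_1 = Z,  H_2 = 0.

We work with the vertex ordering A < B < D < E < F < G. The simplices of K, each written with vertices in increasing order, are:

  0-simplices (6): A, B, D, E, F, G
  1-simplices (12): AB, AE, AF, AG, BD, BF, BG, DF, DG, EF, EG, FG
  2-simplices (6): ABF, ABG, AEG, BDF, DFG, EFG

so the chain groups are C_0 ≅ Z^6, C_1 ≅ Z^12, C_2 ≅ Z^6.

Boundary ∂_1: C_1 → C_0 sends each edge [p,q] (with p < q) to q − p.
The resulting 6×12 matrix has rank 5, and its Smith normal form has invariant factors (1,1,1,1,1).

∂_2: C_2 → C_1 acts by ∂[p,q,r] = [q,r] − [p,r] + [p,q]. For instance
  ∂EFG = FG − EG + EF,
  ∂DFG = FG − DG + DF.
This gives a 12×6 integer matrix of rank 6; reducing to Smith normal form yields diagonal entries (1,1,1,1,1,1).

Reading off H_k = ker ∂_k / im ∂_{k+1}:

  H_0: rank C_0 − rank ∂_1 = 6 − 5 = 1, and the invariant factors of ∂_1 are all 1, so H_0 ≅ Z.
  H_1: rank ker ∂_1 − rank ∂_2 = (12 − 5) − 6 = 1, and the invariant factors of ∂_2 are all 1, so H_1 ≅ Z.
  H_2: rank ker ∂_2 − rank ∂_3 = (6 − 6) − 0 = 0, and there is no ∂_3, so H_2 ≅ 0.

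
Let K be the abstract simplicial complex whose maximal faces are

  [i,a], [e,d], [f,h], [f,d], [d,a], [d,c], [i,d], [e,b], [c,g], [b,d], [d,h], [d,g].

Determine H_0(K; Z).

H_0 ≅ Z.

K has 9 vertices, 12 edges.
rank ∂_0 = 0, rank ∂_1 = 8 ⇒ b_0 = 9 − 0 − 8 = 1; all invariant factors of ∂_1 are 1 so no torsion. So H_0 = Z.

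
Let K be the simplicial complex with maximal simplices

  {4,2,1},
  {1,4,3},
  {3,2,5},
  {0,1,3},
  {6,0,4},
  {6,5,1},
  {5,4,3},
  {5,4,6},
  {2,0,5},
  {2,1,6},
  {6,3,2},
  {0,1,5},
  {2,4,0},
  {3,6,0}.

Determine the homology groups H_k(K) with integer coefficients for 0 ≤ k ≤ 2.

H_0 ≅ Z,  H_1 ≅ Z^2,  H_2 ≅ Z.

Order the vertices as 0 < 1 < 2 < 3 < 4 < 5 < 6. Listing each simplex with vertices in this order, K has dimension 2 with simplices:

  0-simplices (7): [0], [1], [2], [3], [4], [5], [6]
  1-simplices (21): [0,1], [0,2], [0,3], [0,4], [0,5], [0,6], [1,2], [1,3], [1,4], [1,5], [1,6], [2,3], [2,4], [2,5], [2,6], [3,4], [3,5], [3,6], [4,5], [4,6], [5,6]
  2-simplices (14): [0,1,3], [0,1,5], [0,2,4], [0,2,5], [0,3,6], [0,4,6], [1,2,4], [1,2,6], [1,3,4], [1,5,6], [2,3,5], [2,3,6], [3,4,5], [4,5,6]

so the chain groups are C_0 ≅ Z^7, C_1 ≅ Z^21, C_2 ≅ Z^14.

The boundary map ∂_1: C_1 → C_0 maps an edge to its endpoints' difference, ∂[p,q] = q − p. For instance
  ∂[5,6] = [6] − [5].
As a 7×21 matrix over Z this has rank 6, with invariant factors (1,1,1,1,1,1).

The boundary map ∂_2: C_2 → C_1 maps a triangle to the signed sum of its edges. For instance
  ∂[1,2,6] = [2,6] − [1,6] + [1,2],
  ∂[0,2,5] = [2,5] − [0,5] + [0,2].
The resulting 21×14 matrix has rank 13, and its Smith normal form has invariant factors (1,1,1,1,1,1,1,1,1,1,1,1,1).

From H_k ≅ ker(∂_k) / im(∂_{k+1}) we obtain:

  H_0: rank C_0 − rank ∂_1 = 7 − 6 = 1, and the invariant factors of ∂_1 are all 1, so H_0 = Z.
  H_1: rank ker ∂_1 − rank ∂_2 = (21 − 6) − 13 = 2, and the invariant factors of ∂_2 are all 1, so H_1 = Z^2.
  H_2: rank ker ∂_2 − rank ∂_3 = (14 − 13) − 0 = 1, and there is no ∂_3, so H_2 = Z.

(K is a triangulation of the torus T^2.)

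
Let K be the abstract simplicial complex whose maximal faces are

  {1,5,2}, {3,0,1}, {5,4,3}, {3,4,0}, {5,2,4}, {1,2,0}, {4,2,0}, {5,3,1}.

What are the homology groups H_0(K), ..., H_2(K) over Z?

Fix the vertex order 0 < 1 < 2 < 3 < 4 < 5 and write every simplex with vertices in increasing order. Then dim K = 2 and the simplices of K are:

  0-simplices (6): [0], [1], [2], [3], [4], [5]
  1-simplices (12): [0,1], [0,2], [0,3], [0,4], [1,2], [1,3], [1,5], [2,4], [2,5], [3,4], [3,5], [4,5]
  2-simplices (8): [0,1,2], [0,1,3], [0,2,4], [0,3,4], [1,2,5], [1,3,5], [2,4,5], [3,4,5]

so the chain groups are C_0 ≅ Z^6, C_1 ≅ Z^12, C_2 ≅ Z^8.

The boundary map ∂_1: C_1 → C_0 sends each edge [p,q] (with p < q) to q − p.
The 6×12 boundary matrix has rank 5 and Smith normal form diag(1,1,1,1,1).

The boundary map ∂_2: C_2 → C_1 sends each 2-simplex [p,q,r] to [q,r] − [p,r] + [p,q]. For instance
  ∂[0,1,2] = [1,2] − [0,2] + [0,1],
  ∂[0,1,3] = [1,3] − [0,3] + [0,1].
As a 12×8 matrix over Z this has rank 7, with invariant factors (1,1,1,1,1,1,1).

Reading off H_k = ker ∂_k / im ∂_{k+1}:

  H_0: rank C_0 − rank ∂_1 = 6 − 5 = 1, and the invariant factors of ∂_1 are all 1, so H_0 ≅ Z.
  H_1: rank ker ∂_1 − rank ∂_2 = (12 − 5) − 7 = 0, and the invariant factors of ∂_2 are all 1, so H_1 ≅ 0.
  H_2: rank ker ∂_2 − rank ∂_3 = (8 − 7) − 0 = 1, and there is no ∂_3, so H_2 ≅ Z.

(K is a triangulation of the 2-sphere S^2.)

H_0 = Z,  H_1 = 0,  H_2 = Z.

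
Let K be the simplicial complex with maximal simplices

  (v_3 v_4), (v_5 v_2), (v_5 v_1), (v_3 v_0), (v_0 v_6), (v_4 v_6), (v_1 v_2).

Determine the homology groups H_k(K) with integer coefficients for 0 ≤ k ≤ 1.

H_0 = Z^2,  H_1 = Z^2.

Order the vertices as v_0 < v_1 < v_2 < v_3 < v_4 < v_5 < v_6. Listing each simplex with vertices in this order, K has dimension 1 with simplices:

  0-simplices (7): [v_0], [v_1], [v_2], [v_3], [v_4], [v_5], [v_6]
  1-simplices (7): [v_0,v_3], [v_0,v_6], [v_1,v_2], [v_1,v_5], [v_2,v_5], [v_3,v_4], [v_4,v_6]

giving chain groups C_0 ≅ Z^7, C_1 ≅ Z^7.

The boundary map ∂_1: C_1 → C_0 sends each edge [p,q] (with p < q) to q − p. For instance
  ∂[v_4,v_6] = [v_6] − [v_4].
The resulting 7×7 matrix has rank 5, and its Smith normal form has invariant factors (1,1,1,1,1).

Reading off H_k = ker ∂_k / im ∂_{k+1}:

  H_0: rank C_0 − rank ∂_1 = 7 − 5 = 2, and the invariant factors of ∂_1 are all 1, so H_0 = Z^2.
  H_1: rank ker ∂_1 − rank ∂_2 = (7 − 5) − 0 = 2, and there is no ∂_2, so H_1 = Z^2.

As a check, the Euler characteristic is 7 − 7 = 0, which agrees with 2 − 2 = 0.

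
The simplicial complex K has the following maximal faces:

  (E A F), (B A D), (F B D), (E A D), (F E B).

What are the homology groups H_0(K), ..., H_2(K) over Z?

H_0 = Z,  H_1 = Z,  H_2 = 0.

Order the vertices as A < B < D < E < F. Listing each simplex with vertices in this order, K has dimension 2 with simplices:

  0-simplices (5): A, B, D, E, F
  1-simplices (10): AB, AD, AE, AF, BD, BE, BF, DE, DF, EF
  2-simplices (5): ABD, ADE, AEF, BDF, BEF

giving chain groups C_0 ≅ Z^5, C_1 ≅ Z^10, C_2 ≅ Z^5.

∂_1: C_1 → C_0 maps an edge to its endpoints' difference, ∂[p,q] = q − p. For instance
  ∂AF = F − A.
As a 5×10 matrix over Z this has rank 4, with invariant factors (1,1,1,1).

∂_2: C_2 → C_1 acts by ∂[p,q,r] = [q,r] − [p,r] + [p,q]. For instance
  ∂BDF = DF − BF + BD,
  ∂AEF = EF − AF + AE.
This gives a 10×5 integer matrix of rank 5; reducing to Smith normal form yields diagonal entries (1,1,1,1,1).

Reading off H_k = ker ∂_k / im ∂_{k+1}:

  H_0: rank C_0 − rank ∂_1 = 5 − 4 = 1, and the invariant factors of ∂_1 are all 1, so H_0 = Z.
  H_1: rank ker ∂_1 − rank ∂_2 = (10 − 4) − 5 = 1, and the invariant factors of ∂_2 are all 1, so H_1 = Z.
  H_2: rank ker ∂_2 − rank ∂_3 = (5 − 5) − 0 = 0, and there is no ∂_3, so H_2 = 0.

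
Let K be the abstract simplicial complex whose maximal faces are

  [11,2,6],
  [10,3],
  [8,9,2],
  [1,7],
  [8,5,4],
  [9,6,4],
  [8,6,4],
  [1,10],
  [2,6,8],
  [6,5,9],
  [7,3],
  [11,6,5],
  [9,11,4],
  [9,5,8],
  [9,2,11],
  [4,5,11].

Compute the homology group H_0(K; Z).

H_0 = Z^2.

We work with the vertex ordering 1 < 2 < 3 < 4 < 5 < 6 < 7 < 8 < 9 < 10 < 11. The simplices of K, each written with vertices in increasing order, are:

  0-simplices (11): [1], [2], [3], [4], [5], [6], [7], [8], [9], [10], [11]
  1-simplices (22): [1,7], [1,10], [2,6], [2,8], [2,9], [2,11], [3,7], [3,10], [4,5], [4,6], [4,8], [4,9], [4,11], [5,6], [5,8], [5,9], [5,11], [6,8], [6,9], [6,11], [8,9], [9,11]
  2-simplices (12): [2,6,8], [2,6,11], [2,8,9], [2,9,11], [4,5,8], [4,5,11], [4,6,8], [4,6,9], [4,9,11], [5,6,9], [5,6,11], [5,8,9]

Hence C_0 ≅ Z^11, C_1 ≅ Z^22, C_2 ≅ Z^12.

∂_1: C_1 → C_0 is given by ∂[p,q] = [q] − [p]. For instance
  ∂[4,5] = [5] − [4].
The resulting 11×22 matrix has rank 9, and its Smith normal form has invariant factors (1,1,1,1,1,1,1,1,1).

The boundary map ∂_2: C_2 → C_1 acts by ∂[p,q,r] = [q,r] − [p,r] + [p,q]. For instance
  ∂[4,5,8] = [5,8] − [4,8] + [4,5],
  ∂[4,9,11] = [9,11] − [4,11] + [4,9].
The 22×12 boundary matrix has rank 12 and Smith normal form diag(1,1,1,1,1,1,1,1,1,1,1,2).

Reading off H_k = ker ∂_k / im ∂_{k+1}:

  H_0: rank C_0 − rank ∂_1 = 11 − 9 = 2, and the invariant factors of ∂_1 are all 1, so H_0 = Z^2.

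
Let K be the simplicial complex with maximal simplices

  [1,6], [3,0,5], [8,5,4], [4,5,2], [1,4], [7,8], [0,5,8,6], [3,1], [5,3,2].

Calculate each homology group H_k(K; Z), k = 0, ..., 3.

H_0 = Z,  H_1 = Z^2,  H_2 = 0,  H_3 = 0.

We work with the vertex ordering 0 < 1 < 2 < 3 < 4 < 5 < 6 < 7 < 8. The simplices of K, each written with vertices in increasing order, are:

  0-simplices (9): [0], [1], [2], [3], [4], [5], [6], [7], [8]
  1-simplices (17): [0,3], [0,5], [0,6], [0,8], [1,3], [1,4], [1,6], [2,3], [2,4], [2,5], [3,5], [4,5], [4,8], [5,6], [5,8], [6,8], [7,8]
  2-simplices (8): [0,3,5], [0,5,6], [0,5,8], [0,6,8], [2,3,5], [2,4,5], [4,5,8], [5,6,8]
  3-simplices (1): [0,5,6,8]

Hence C_0 ≅ Z^9, C_1 ≅ Z^17, C_2 ≅ Z^8, C_3 ≅ Z^1.

The boundary map ∂_1: C_1 → C_0 maps an edge to its endpoints' difference, ∂[p,q] = q − p. For instance
  ∂[2,3] = [3] − [2].
The resulting 9×17 matrix has rank 8, and its Smith normal form has invariant factors (1,1,1,1,1,1,1,1).

∂_2: C_2 → C_1 maps a triangle to the signed sum of its edges. For instance
  ∂[5,6,8] = [6,8] − [5,8] + [5,6],
  ∂[0,5,8] = [5,8] − [0,8] + [0,5].
As a 17×8 matrix over Z this has rank 7, with invariant factors (1,1,1,1,1,1,1).

Boundary ∂_3: C_3 → C_2 sends each 3-simplex σ to the alternating sum Σ_i (−1)^i (σ with its i-th vertex removed). For instance
  ∂[0,5,6,8] = [5,6,8] − [0,6,8] + [0,5,8] − [0,5,6].
As a 8×1 matrix over Z this has rank 1, with invariant factors (1).

Reading off H_k = ker ∂_k / im ∂_{k+1}:

  H_0: rank C_0 − rank ∂_1 = 9 − 8 = 1, and the invariant factors of ∂_1 are all 1, so H_0 = Z.
  H_1: rank ker ∂_1 − rank ∂_2 = (17 − 8) − 7 = 2, and the invariant factors of ∂_2 are all 1, so H_1 = Z^2.
  H_2: rank ker ∂_2 − rank ∂_3 = (8 − 7) − 1 = 0, and the invariant factors of ∂_3 are all 1, so H_2 = 0.
  H_3: rank ker ∂_3 − rank ∂_4 = (1 − 1) − 0 = 0, and there is no ∂_4, so H_3 = 0.

As a check, the Euler characteristic is 9 − 17 + 8 − 1 = -1, which agrees with 1 − 2 + 0 − 0 = -1.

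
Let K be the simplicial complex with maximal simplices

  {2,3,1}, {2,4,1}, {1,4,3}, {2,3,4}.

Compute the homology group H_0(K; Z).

Order the vertices as 1 < 2 < 3 < 4. Listing each simplex with vertices in this order, K has dimension 2 with simplices:

  0-simplices (4): [1], [2], [3], [4]
  1-simplices (6): [1,2], [1,3], [1,4], [2,3], [2,4], [3,4]
  2-simplices (4): [1,2,3], [1,2,4], [1,3,4], [2,3,4]

Hence C_0 ≅ Z^4, C_1 ≅ Z^6, C_2 ≅ Z^4.

Boundary ∂_1: C_1 → C_0 is given by ∂[p,q] = [q] − [p]. For instance
  ∂[1,2] = [2] − [1].
As a 4×6 matrix over Z this has rank 3, with invariant factors (1,1,1).

The boundary map ∂_2: C_2 → C_1 maps a triangle to the signed sum of its edges. For instance
  ∂[1,2,4] = [2,4] − [1,4] + [1,2],
  ∂[1,3,4] = [3,4] − [1,4] + [1,3].
As a 6×4 matrix over Z this has rank 3, with invariant factors (1,1,1).

Now H_k = ker ∂_k / im ∂_{k+1}, so:

  H_0: rank C_0 − rank ∂_1 = 4 − 3 = 1, and the invariant factors of ∂_1 are all 1, so H_0 ≅ Z.

H_0 ≅ Z.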